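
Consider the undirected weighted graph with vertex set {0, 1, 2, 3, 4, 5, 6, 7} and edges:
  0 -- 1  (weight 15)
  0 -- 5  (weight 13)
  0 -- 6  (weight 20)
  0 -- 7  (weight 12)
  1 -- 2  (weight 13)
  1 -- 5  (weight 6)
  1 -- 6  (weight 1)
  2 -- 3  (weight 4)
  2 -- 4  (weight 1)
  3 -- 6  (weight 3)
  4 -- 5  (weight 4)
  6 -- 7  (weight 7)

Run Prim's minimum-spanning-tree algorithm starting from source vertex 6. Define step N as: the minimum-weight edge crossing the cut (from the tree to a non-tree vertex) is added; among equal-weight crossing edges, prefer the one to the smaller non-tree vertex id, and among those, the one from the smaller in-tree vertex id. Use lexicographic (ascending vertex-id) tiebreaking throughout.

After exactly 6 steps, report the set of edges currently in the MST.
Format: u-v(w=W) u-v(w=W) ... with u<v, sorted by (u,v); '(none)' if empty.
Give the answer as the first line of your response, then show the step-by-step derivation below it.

1-6(w=1) 2-3(w=4) 2-4(w=1) 3-6(w=3) 4-5(w=4) 6-7(w=7)

step 1: add edge 1-6 (w=1); MST = {1-6(w=1)}
step 2: add edge 3-6 (w=3); MST = {1-6(w=1) 3-6(w=3)}
step 3: add edge 2-3 (w=4); MST = {1-6(w=1) 2-3(w=4) 3-6(w=3)}
step 4: add edge 2-4 (w=1); MST = {1-6(w=1) 2-3(w=4) 2-4(w=1) 3-6(w=3)}
step 5: add edge 4-5 (w=4); MST = {1-6(w=1) 2-3(w=4) 2-4(w=1) 3-6(w=3) 4-5(w=4)}
step 6: add edge 6-7 (w=7); MST = {1-6(w=1) 2-3(w=4) 2-4(w=1) 3-6(w=3) 4-5(w=4) 6-7(w=7)}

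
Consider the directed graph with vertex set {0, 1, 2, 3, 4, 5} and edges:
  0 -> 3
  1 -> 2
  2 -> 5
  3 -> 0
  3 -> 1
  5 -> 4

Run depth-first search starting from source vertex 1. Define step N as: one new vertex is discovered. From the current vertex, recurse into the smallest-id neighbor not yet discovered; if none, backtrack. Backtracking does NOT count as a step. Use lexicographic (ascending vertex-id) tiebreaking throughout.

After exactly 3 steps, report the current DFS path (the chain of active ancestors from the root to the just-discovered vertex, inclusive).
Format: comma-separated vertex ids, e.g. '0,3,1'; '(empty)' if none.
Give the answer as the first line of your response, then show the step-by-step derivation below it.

1,2,5

step 1: discover 1; path=1; order=1
step 2: discover 2; path=1>2; order=1,2
step 3: discover 5; path=1>2>5; order=1,2,5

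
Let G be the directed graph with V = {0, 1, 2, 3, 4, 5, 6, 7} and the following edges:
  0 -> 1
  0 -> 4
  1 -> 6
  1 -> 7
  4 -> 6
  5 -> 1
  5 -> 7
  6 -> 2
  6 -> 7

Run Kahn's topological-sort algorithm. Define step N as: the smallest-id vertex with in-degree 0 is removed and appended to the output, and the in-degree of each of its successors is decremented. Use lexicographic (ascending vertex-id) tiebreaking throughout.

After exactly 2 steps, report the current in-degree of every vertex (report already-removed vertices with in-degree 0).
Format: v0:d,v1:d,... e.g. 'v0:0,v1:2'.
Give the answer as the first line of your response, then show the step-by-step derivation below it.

v0:0,v1:1,v2:1,v3:0,v4:0,v5:0,v6:2,v7:3

step 1: output 0; order=[0]; indeg=(0,1,1,0,0,0,2,3)
step 2: output 3; order=[0,3]; indeg=(0,1,1,0,0,0,2,3)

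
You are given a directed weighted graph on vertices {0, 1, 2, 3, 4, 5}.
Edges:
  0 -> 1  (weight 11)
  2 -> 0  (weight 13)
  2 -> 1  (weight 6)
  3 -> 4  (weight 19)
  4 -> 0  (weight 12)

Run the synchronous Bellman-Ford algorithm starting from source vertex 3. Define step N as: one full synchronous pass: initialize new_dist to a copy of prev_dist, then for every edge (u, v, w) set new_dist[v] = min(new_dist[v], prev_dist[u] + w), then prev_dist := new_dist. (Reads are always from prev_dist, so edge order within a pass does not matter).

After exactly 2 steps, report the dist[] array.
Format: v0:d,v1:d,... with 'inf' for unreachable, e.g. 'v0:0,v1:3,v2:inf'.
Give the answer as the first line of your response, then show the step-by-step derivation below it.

v0:31,v1:inf,v2:inf,v3:0,v4:19,v5:inf

step 1: dist = v0:inf,v1:inf,v2:inf,v3:0,v4:19,v5:inf
step 2: dist = v0:31,v1:inf,v2:inf,v3:0,v4:19,v5:inf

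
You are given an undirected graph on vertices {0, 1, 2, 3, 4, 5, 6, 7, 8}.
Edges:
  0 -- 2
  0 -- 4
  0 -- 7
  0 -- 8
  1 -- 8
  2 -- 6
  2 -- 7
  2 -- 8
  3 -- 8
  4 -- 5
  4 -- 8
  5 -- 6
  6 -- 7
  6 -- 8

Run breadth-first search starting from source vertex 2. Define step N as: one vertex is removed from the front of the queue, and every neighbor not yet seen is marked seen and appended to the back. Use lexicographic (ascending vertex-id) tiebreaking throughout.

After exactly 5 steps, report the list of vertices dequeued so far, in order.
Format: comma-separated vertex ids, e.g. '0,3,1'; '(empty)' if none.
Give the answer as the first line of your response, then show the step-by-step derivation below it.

2,0,6,7,8

step 1: dequeue 2; queue=[0,6,7,8]; order=2
step 2: dequeue 0; queue=[6,7,8,4]; order=2,0
step 3: dequeue 6; queue=[7,8,4,5]; order=2,0,6
step 4: dequeue 7; queue=[8,4,5]; order=2,0,6,7
step 5: dequeue 8; queue=[4,5,1,3]; order=2,0,6,7,8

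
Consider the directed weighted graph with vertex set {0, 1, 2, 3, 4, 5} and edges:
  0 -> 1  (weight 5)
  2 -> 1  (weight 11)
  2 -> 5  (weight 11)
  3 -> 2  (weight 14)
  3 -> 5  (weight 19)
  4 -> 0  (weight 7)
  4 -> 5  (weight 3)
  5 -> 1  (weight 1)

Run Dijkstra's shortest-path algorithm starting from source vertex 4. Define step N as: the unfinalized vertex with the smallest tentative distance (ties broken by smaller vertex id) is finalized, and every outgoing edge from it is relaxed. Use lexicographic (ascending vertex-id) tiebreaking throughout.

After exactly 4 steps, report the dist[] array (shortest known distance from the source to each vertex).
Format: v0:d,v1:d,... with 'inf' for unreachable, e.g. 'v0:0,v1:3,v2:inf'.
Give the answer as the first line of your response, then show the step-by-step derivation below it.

v0:7,v1:4,v2:inf,v3:inf,v4:0,v5:3

step 1: dist = v0:7,v1:inf,v2:inf,v3:inf,v4:0,v5:3
step 2: dist = v0:7,v1:4,v2:inf,v3:inf,v4:0,v5:3
step 3: dist = v0:7,v1:4,v2:inf,v3:inf,v4:0,v5:3
step 4: dist = v0:7,v1:4,v2:inf,v3:inf,v4:0,v5:3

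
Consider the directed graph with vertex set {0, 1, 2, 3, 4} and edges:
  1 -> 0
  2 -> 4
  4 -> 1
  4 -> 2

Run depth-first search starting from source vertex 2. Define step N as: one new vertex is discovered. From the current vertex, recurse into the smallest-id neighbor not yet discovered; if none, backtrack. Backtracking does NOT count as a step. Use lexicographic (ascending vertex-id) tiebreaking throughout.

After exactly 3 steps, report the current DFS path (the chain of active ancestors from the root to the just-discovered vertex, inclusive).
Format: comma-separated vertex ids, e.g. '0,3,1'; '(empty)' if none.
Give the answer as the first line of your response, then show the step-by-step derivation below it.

2,4,1

step 1: discover 2; path=2; order=2
step 2: discover 4; path=2>4; order=2,4
step 3: discover 1; path=2>4>1; order=2,4,1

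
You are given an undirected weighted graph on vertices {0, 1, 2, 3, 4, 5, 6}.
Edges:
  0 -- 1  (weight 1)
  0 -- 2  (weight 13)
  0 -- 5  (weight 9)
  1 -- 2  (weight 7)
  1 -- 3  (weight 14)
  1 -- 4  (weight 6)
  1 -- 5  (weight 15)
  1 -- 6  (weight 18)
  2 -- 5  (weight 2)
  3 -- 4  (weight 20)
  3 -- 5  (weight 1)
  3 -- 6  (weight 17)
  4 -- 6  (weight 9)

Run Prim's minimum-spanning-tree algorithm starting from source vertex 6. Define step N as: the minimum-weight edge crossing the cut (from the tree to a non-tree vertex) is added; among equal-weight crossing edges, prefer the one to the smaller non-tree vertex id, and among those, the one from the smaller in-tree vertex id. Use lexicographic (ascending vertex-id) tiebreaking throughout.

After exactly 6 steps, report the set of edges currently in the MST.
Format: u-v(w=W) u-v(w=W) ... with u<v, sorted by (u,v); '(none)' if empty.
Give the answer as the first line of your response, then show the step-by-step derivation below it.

0-1(w=1) 1-2(w=7) 1-4(w=6) 2-5(w=2) 3-5(w=1) 4-6(w=9)

step 1: add edge 4-6 (w=9); MST = {4-6(w=9)}
step 2: add edge 1-4 (w=6); MST = {1-4(w=6) 4-6(w=9)}
step 3: add edge 0-1 (w=1); MST = {0-1(w=1) 1-4(w=6) 4-6(w=9)}
step 4: add edge 1-2 (w=7); MST = {0-1(w=1) 1-2(w=7) 1-4(w=6) 4-6(w=9)}
step 5: add edge 2-5 (w=2); MST = {0-1(w=1) 1-2(w=7) 1-4(w=6) 2-5(w=2) 4-6(w=9)}
step 6: add edge 3-5 (w=1); MST = {0-1(w=1) 1-2(w=7) 1-4(w=6) 2-5(w=2) 3-5(w=1) 4-6(w=9)}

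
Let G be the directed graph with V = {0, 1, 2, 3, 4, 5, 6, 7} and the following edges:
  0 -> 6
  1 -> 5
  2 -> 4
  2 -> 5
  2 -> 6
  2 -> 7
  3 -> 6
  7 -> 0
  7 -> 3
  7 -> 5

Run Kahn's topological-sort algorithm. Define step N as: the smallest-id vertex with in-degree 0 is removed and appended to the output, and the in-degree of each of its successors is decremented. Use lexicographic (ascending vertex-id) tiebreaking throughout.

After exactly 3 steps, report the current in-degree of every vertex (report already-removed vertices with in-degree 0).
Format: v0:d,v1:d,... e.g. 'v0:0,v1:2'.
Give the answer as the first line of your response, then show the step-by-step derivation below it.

v0:1,v1:0,v2:0,v3:1,v4:0,v5:1,v6:2,v7:0

step 1: output 1; order=[1]; indeg=(1,0,0,1,1,2,3,1)
step 2: output 2; order=[1,2]; indeg=(1,0,0,1,0,1,2,0)
step 3: output 4; order=[1,2,4]; indeg=(1,0,0,1,0,1,2,0)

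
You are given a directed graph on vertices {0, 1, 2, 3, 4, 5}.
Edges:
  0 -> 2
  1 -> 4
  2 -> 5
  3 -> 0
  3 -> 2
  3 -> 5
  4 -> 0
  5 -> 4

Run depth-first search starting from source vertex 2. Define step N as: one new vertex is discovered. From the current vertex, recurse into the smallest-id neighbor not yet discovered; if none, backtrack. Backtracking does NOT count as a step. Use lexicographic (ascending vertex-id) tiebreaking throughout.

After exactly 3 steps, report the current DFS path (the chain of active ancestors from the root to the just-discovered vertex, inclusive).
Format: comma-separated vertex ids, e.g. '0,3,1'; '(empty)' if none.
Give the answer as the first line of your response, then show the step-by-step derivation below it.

2,5,4

step 1: discover 2; path=2; order=2
step 2: discover 5; path=2>5; order=2,5
step 3: discover 4; path=2>5>4; order=2,5,4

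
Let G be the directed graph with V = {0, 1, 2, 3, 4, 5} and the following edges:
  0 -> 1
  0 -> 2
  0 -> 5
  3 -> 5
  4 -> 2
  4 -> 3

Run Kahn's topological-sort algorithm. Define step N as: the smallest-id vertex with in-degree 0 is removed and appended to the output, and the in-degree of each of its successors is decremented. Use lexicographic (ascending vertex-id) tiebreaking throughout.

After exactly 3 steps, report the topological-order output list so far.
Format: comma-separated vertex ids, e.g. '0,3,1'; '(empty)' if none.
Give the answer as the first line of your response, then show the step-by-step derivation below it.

0,1,4

step 1: output 0; order=[0]; indeg=(0,0,1,1,0,1)
step 2: output 1; order=[0,1]; indeg=(0,0,1,1,0,1)
step 3: output 4; order=[0,1,4]; indeg=(0,0,0,0,0,1)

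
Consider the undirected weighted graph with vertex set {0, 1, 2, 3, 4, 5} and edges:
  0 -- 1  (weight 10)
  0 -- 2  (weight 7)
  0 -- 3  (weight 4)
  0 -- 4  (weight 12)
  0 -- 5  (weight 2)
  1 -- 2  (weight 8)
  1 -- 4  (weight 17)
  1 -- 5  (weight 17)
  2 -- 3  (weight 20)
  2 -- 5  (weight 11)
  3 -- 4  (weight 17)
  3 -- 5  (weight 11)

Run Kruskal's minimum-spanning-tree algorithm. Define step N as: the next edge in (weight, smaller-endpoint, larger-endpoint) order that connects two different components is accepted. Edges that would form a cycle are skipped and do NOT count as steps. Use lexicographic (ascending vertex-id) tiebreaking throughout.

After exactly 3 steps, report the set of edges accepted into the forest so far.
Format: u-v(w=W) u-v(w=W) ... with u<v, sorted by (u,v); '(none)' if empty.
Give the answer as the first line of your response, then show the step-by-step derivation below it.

0-2(w=7) 0-3(w=4) 0-5(w=2)

step 1: add edge 0-5 (w=2); MST = {0-5(w=2)}
step 2: add edge 0-3 (w=4); MST = {0-3(w=4) 0-5(w=2)}
step 3: add edge 0-2 (w=7); MST = {0-2(w=7) 0-3(w=4) 0-5(w=2)}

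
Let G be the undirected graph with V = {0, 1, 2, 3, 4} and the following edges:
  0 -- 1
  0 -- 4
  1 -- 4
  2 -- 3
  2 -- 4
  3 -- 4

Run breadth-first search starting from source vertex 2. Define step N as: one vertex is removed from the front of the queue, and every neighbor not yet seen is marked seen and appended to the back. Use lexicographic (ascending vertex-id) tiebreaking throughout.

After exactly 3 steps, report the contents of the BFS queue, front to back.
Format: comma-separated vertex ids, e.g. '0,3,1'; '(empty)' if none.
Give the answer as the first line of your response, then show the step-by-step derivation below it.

0,1

step 1: dequeue 2; queue=[3,4]; order=2
step 2: dequeue 3; queue=[4]; order=2,3
step 3: dequeue 4; queue=[0,1]; order=2,3,4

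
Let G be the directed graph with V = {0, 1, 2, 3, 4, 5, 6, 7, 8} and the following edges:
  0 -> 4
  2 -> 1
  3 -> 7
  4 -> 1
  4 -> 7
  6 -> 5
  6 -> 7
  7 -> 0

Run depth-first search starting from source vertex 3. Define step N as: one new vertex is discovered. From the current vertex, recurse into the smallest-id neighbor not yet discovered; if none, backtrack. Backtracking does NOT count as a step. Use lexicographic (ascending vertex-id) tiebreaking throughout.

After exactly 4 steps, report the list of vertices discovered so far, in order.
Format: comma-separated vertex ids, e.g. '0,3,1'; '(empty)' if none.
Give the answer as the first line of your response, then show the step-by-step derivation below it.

3,7,0,4

step 1: discover 3; path=3; order=3
step 2: discover 7; path=3>7; order=3,7
step 3: discover 0; path=3>7>0; order=3,7,0
step 4: discover 4; path=3>7>0>4; order=3,7,0,4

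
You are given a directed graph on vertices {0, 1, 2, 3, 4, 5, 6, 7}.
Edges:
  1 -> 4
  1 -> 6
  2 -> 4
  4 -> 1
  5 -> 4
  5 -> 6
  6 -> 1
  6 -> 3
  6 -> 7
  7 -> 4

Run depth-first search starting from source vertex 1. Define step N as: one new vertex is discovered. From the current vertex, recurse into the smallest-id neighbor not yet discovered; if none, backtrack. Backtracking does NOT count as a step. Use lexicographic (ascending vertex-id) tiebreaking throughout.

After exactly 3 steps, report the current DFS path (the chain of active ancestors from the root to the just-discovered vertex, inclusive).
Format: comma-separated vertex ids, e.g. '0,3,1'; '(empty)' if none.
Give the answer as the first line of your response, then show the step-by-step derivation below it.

1,6

step 1: discover 1; path=1; order=1
step 2: discover 4; path=1>4; order=1,4
step 3: discover 6; path=1>6; order=1,4,6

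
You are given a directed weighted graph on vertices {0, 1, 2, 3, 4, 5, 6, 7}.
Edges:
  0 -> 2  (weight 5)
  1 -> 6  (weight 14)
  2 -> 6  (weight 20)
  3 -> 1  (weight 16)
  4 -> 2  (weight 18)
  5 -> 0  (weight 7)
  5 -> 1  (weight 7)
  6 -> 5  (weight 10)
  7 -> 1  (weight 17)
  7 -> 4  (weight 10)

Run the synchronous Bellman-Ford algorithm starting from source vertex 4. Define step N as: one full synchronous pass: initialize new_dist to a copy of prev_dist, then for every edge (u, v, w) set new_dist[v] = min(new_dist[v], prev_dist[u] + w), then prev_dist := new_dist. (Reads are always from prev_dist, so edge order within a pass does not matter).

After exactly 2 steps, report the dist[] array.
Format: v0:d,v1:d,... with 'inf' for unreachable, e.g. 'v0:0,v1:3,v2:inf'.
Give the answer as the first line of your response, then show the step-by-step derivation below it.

v0:inf,v1:inf,v2:18,v3:inf,v4:0,v5:inf,v6:38,v7:inf

step 1: dist = v0:inf,v1:inf,v2:18,v3:inf,v4:0,v5:inf,v6:inf,v7:inf
step 2: dist = v0:inf,v1:inf,v2:18,v3:inf,v4:0,v5:inf,v6:38,v7:inf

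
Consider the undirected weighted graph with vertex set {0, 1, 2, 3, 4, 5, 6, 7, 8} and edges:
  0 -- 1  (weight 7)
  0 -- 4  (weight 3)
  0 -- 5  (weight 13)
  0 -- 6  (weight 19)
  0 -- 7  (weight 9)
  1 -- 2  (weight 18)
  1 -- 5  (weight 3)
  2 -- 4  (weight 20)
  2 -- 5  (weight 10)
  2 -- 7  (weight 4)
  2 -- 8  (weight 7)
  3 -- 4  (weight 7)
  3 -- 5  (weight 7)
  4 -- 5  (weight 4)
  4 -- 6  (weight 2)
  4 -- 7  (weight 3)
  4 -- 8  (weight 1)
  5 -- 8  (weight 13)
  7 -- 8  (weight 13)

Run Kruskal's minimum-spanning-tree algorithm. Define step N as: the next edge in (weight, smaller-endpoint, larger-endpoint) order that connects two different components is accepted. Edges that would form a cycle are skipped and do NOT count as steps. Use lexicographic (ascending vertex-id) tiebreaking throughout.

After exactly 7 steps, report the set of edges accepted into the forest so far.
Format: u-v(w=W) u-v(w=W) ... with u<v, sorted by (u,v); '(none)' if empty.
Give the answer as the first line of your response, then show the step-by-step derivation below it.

0-4(w=3) 1-5(w=3) 2-7(w=4) 4-5(w=4) 4-6(w=2) 4-7(w=3) 4-8(w=1)

step 1: add edge 4-8 (w=1); MST = {4-8(w=1)}
step 2: add edge 4-6 (w=2); MST = {4-6(w=2) 4-8(w=1)}
step 3: add edge 0-4 (w=3); MST = {0-4(w=3) 4-6(w=2) 4-8(w=1)}
step 4: add edge 1-5 (w=3); MST = {0-4(w=3) 1-5(w=3) 4-6(w=2) 4-8(w=1)}
step 5: add edge 4-7 (w=3); MST = {0-4(w=3) 1-5(w=3) 4-6(w=2) 4-7(w=3) 4-8(w=1)}
step 6: add edge 2-7 (w=4); MST = {0-4(w=3) 1-5(w=3) 2-7(w=4) 4-6(w=2) 4-7(w=3) 4-8(w=1)}
step 7: add edge 4-5 (w=4); MST = {0-4(w=3) 1-5(w=3) 2-7(w=4) 4-5(w=4) 4-6(w=2) 4-7(w=3) 4-8(w=1)}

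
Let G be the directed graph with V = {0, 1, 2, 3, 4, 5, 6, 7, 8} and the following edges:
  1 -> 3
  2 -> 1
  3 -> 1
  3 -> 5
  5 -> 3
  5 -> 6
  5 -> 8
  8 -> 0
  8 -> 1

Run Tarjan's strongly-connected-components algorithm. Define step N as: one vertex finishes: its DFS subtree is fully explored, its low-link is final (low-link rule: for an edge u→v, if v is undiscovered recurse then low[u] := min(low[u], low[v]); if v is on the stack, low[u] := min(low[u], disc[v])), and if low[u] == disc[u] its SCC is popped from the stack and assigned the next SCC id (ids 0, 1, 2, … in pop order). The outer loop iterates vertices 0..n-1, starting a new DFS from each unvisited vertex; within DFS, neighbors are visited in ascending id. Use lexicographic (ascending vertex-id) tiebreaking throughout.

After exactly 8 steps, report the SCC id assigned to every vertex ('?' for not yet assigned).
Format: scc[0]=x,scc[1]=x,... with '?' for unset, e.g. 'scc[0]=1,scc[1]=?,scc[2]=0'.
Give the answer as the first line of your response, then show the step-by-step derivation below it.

scc[0]=0,scc[1]=2,scc[2]=3,scc[3]=2,scc[4]=4,scc[5]=2,scc[6]=1,scc[7]=?,scc[8]=2

step 1: low=(low[0]=0,low[1]=?,low[2]=?,low[3]=?,low[4]=?,low[5]=?,low[6]=?,low[7]=?,low[8]=?); scc=(scc[0]=0,scc[1]=?,scc[2]=?,scc[3]=?,scc[4]=?,scc[5]=?,scc[6]=?,scc[7]=?,scc[8]=?)
step 2: low=(low[0]=0,low[1]=1,low[2]=?,low[3]=1,low[4]=?,low[5]=2,low[6]=4,low[7]=?,low[8]=?); scc=(scc[0]=0,scc[1]=?,scc[2]=?,scc[3]=?,scc[4]=?,scc[5]=?,scc[6]=1,scc[7]=?,scc[8]=?)
step 3: low=(low[0]=0,low[1]=1,low[2]=?,low[3]=1,low[4]=?,low[5]=2,low[6]=4,low[7]=?,low[8]=1); scc=(scc[0]=0,scc[1]=?,scc[2]=?,scc[3]=?,scc[4]=?,scc[5]=?,scc[6]=1,scc[7]=?,scc[8]=?)
step 4: low=(low[0]=0,low[1]=1,low[2]=?,low[3]=1,low[4]=?,low[5]=1,low[6]=4,low[7]=?,low[8]=1); scc=(scc[0]=0,scc[1]=?,scc[2]=?,scc[3]=?,scc[4]=?,scc[5]=?,scc[6]=1,scc[7]=?,scc[8]=?)
step 5: low=(low[0]=0,low[1]=1,low[2]=?,low[3]=1,low[4]=?,low[5]=1,low[6]=4,low[7]=?,low[8]=1); scc=(scc[0]=0,scc[1]=?,scc[2]=?,scc[3]=?,scc[4]=?,scc[5]=?,scc[6]=1,scc[7]=?,scc[8]=?)
step 6: low=(low[0]=0,low[1]=1,low[2]=?,low[3]=1,low[4]=?,low[5]=1,low[6]=4,low[7]=?,low[8]=1); scc=(scc[0]=0,scc[1]=2,scc[2]=?,scc[3]=2,scc[4]=?,scc[5]=2,scc[6]=1,scc[7]=?,scc[8]=2)
step 7: low=(low[0]=0,low[1]=1,low[2]=6,low[3]=1,low[4]=?,low[5]=1,low[6]=4,low[7]=?,low[8]=1); scc=(scc[0]=0,scc[1]=2,scc[2]=3,scc[3]=2,scc[4]=?,scc[5]=2,scc[6]=1,scc[7]=?,scc[8]=2)
step 8: low=(low[0]=0,low[1]=1,low[2]=6,low[3]=1,low[4]=7,low[5]=1,low[6]=4,low[7]=?,low[8]=1); scc=(scc[0]=0,scc[1]=2,scc[2]=3,scc[3]=2,scc[4]=4,scc[5]=2,scc[6]=1,scc[7]=?,scc[8]=2)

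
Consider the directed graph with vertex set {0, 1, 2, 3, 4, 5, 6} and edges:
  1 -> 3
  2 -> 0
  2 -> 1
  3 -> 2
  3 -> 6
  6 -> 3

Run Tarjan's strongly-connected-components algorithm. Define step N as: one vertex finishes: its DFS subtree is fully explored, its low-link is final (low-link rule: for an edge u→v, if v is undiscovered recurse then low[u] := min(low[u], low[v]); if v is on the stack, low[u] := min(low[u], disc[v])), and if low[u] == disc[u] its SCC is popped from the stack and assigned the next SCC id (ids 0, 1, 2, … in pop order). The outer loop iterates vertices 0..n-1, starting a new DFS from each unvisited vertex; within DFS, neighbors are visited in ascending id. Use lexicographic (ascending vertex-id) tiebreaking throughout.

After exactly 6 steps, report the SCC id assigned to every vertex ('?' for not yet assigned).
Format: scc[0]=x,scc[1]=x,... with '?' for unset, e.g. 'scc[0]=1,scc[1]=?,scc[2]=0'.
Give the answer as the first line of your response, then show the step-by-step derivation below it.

scc[0]=0,scc[1]=1,scc[2]=1,scc[3]=1,scc[4]=2,scc[5]=?,scc[6]=1

step 1: low=(low[0]=0,low[1]=?,low[2]=?,low[3]=?,low[4]=?,low[5]=?,low[6]=?); scc=(scc[0]=0,scc[1]=?,scc[2]=?,scc[3]=?,scc[4]=?,scc[5]=?,scc[6]=?)
step 2: low=(low[0]=0,low[1]=1,low[2]=1,low[3]=2,low[4]=?,low[5]=?,low[6]=?); scc=(scc[0]=0,scc[1]=?,scc[2]=?,scc[3]=?,scc[4]=?,scc[5]=?,scc[6]=?)
step 3: low=(low[0]=0,low[1]=1,low[2]=1,low[3]=1,low[4]=?,low[5]=?,low[6]=2); scc=(scc[0]=0,scc[1]=?,scc[2]=?,scc[3]=?,scc[4]=?,scc[5]=?,scc[6]=?)
step 4: low=(low[0]=0,low[1]=1,low[2]=1,low[3]=1,low[4]=?,low[5]=?,low[6]=2); scc=(scc[0]=0,scc[1]=?,scc[2]=?,scc[3]=?,scc[4]=?,scc[5]=?,scc[6]=?)
step 5: low=(low[0]=0,low[1]=1,low[2]=1,low[3]=1,low[4]=?,low[5]=?,low[6]=2); scc=(scc[0]=0,scc[1]=1,scc[2]=1,scc[3]=1,scc[4]=?,scc[5]=?,scc[6]=1)
step 6: low=(low[0]=0,low[1]=1,low[2]=1,low[3]=1,low[4]=5,low[5]=?,low[6]=2); scc=(scc[0]=0,scc[1]=1,scc[2]=1,scc[3]=1,scc[4]=2,scc[5]=?,scc[6]=1)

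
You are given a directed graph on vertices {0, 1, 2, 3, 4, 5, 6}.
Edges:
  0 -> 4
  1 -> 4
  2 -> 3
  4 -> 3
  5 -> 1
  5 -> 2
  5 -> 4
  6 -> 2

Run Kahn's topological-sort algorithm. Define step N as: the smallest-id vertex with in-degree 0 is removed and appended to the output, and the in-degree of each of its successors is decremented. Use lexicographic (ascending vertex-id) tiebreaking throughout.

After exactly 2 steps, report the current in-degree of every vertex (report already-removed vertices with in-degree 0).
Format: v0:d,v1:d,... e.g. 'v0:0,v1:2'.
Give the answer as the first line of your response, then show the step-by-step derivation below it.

v0:0,v1:0,v2:1,v3:2,v4:1,v5:0,v6:0

step 1: output 0; order=[0]; indeg=(0,1,2,2,2,0,0)
step 2: output 5; order=[0,5]; indeg=(0,0,1,2,1,0,0)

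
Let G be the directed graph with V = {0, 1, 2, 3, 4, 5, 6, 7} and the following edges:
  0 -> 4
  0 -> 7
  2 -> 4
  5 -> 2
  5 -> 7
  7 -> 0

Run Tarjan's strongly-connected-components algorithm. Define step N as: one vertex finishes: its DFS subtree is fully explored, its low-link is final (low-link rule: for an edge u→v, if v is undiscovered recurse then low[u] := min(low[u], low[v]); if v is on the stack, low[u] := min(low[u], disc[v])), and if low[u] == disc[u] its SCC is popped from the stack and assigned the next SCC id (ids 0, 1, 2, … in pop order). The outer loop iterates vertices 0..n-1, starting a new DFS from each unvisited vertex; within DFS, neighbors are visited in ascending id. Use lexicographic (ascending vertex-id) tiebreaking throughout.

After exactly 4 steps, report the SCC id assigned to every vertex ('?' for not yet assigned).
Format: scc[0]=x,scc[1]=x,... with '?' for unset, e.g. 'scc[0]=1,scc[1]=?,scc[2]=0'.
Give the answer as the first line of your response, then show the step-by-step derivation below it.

scc[0]=1,scc[1]=2,scc[2]=?,scc[3]=?,scc[4]=0,scc[5]=?,scc[6]=?,scc[7]=1

step 1: low=(low[0]=0,low[1]=?,low[2]=?,low[3]=?,low[4]=1,low[5]=?,low[6]=?,low[7]=?); scc=(scc[0]=?,scc[1]=?,scc[2]=?,scc[3]=?,scc[4]=0,scc[5]=?,scc[6]=?,scc[7]=?)
step 2: low=(low[0]=0,low[1]=?,low[2]=?,low[3]=?,low[4]=1,low[5]=?,low[6]=?,low[7]=0); scc=(scc[0]=?,scc[1]=?,scc[2]=?,scc[3]=?,scc[4]=0,scc[5]=?,scc[6]=?,scc[7]=?)
step 3: low=(low[0]=0,low[1]=?,low[2]=?,low[3]=?,low[4]=1,low[5]=?,low[6]=?,low[7]=0); scc=(scc[0]=1,scc[1]=?,scc[2]=?,scc[3]=?,scc[4]=0,scc[5]=?,scc[6]=?,scc[7]=1)
step 4: low=(low[0]=0,low[1]=3,low[2]=?,low[3]=?,low[4]=1,low[5]=?,low[6]=?,low[7]=0); scc=(scc[0]=1,scc[1]=2,scc[2]=?,scc[3]=?,scc[4]=0,scc[5]=?,scc[6]=?,scc[7]=1)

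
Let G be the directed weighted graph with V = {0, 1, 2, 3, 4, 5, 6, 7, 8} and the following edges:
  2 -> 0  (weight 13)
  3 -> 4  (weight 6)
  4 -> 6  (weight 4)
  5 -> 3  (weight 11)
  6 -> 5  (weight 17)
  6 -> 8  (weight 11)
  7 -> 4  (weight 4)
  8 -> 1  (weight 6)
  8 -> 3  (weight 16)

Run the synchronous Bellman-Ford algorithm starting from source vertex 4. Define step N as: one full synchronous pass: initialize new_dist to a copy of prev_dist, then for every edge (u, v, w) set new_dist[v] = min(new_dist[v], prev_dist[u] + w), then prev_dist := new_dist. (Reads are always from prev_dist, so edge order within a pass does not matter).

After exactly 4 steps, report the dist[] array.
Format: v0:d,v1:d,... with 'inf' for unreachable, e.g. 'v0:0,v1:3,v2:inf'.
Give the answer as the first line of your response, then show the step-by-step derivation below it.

v0:inf,v1:21,v2:inf,v3:31,v4:0,v5:21,v6:4,v7:inf,v8:15

step 1: dist = v0:inf,v1:inf,v2:inf,v3:inf,v4:0,v5:inf,v6:4,v7:inf,v8:inf
step 2: dist = v0:inf,v1:inf,v2:inf,v3:inf,v4:0,v5:21,v6:4,v7:inf,v8:15
step 3: dist = v0:inf,v1:21,v2:inf,v3:31,v4:0,v5:21,v6:4,v7:inf,v8:15
step 4: dist = v0:inf,v1:21,v2:inf,v3:31,v4:0,v5:21,v6:4,v7:inf,v8:15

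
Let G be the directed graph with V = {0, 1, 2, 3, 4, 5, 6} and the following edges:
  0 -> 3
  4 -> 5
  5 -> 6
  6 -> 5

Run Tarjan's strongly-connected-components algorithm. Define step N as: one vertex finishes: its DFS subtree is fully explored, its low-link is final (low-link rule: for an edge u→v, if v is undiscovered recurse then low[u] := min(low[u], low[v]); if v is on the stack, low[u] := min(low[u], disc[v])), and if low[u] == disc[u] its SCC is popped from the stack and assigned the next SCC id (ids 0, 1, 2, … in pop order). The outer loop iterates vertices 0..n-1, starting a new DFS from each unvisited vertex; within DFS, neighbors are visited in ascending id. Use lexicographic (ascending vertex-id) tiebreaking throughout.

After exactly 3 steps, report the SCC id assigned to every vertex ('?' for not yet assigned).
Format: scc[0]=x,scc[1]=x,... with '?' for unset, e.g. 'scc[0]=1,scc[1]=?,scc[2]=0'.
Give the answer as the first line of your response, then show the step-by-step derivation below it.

scc[0]=1,scc[1]=2,scc[2]=?,scc[3]=0,scc[4]=?,scc[5]=?,scc[6]=?

step 1: low=(low[0]=0,low[1]=?,low[2]=?,low[3]=1,low[4]=?,low[5]=?,low[6]=?); scc=(scc[0]=?,scc[1]=?,scc[2]=?,scc[3]=0,scc[4]=?,scc[5]=?,scc[6]=?)
step 2: low=(low[0]=0,low[1]=?,low[2]=?,low[3]=1,low[4]=?,low[5]=?,low[6]=?); scc=(scc[0]=1,scc[1]=?,scc[2]=?,scc[3]=0,scc[4]=?,scc[5]=?,scc[6]=?)
step 3: low=(low[0]=0,low[1]=2,low[2]=?,low[3]=1,low[4]=?,low[5]=?,low[6]=?); scc=(scc[0]=1,scc[1]=2,scc[2]=?,scc[3]=0,scc[4]=?,scc[5]=?,scc[6]=?)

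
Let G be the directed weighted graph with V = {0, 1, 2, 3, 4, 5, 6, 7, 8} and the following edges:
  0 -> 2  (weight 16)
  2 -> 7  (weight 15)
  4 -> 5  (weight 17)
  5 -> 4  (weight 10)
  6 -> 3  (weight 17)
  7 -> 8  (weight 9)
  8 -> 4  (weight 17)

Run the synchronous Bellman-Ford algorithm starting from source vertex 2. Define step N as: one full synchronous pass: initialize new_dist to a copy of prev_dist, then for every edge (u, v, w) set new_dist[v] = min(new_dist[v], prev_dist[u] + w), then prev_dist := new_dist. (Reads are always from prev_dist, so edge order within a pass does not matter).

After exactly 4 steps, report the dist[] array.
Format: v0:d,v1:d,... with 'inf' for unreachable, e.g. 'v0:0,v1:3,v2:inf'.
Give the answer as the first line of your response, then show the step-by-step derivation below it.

v0:inf,v1:inf,v2:0,v3:inf,v4:41,v5:58,v6:inf,v7:15,v8:24

step 1: dist = v0:inf,v1:inf,v2:0,v3:inf,v4:inf,v5:inf,v6:inf,v7:15,v8:inf
step 2: dist = v0:inf,v1:inf,v2:0,v3:inf,v4:inf,v5:inf,v6:inf,v7:15,v8:24
step 3: dist = v0:inf,v1:inf,v2:0,v3:inf,v4:41,v5:inf,v6:inf,v7:15,v8:24
step 4: dist = v0:inf,v1:inf,v2:0,v3:inf,v4:41,v5:58,v6:inf,v7:15,v8:24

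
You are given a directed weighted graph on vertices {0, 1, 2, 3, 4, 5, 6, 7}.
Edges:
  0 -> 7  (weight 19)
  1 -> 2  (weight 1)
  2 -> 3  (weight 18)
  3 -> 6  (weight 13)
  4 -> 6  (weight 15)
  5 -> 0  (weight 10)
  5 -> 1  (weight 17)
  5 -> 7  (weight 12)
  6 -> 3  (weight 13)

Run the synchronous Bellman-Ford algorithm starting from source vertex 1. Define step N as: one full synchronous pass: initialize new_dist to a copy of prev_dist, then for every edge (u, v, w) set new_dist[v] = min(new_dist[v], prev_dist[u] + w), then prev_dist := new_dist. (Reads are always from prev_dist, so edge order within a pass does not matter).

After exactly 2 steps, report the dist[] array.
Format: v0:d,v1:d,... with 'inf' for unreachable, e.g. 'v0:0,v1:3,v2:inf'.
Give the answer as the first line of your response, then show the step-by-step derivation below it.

v0:inf,v1:0,v2:1,v3:19,v4:inf,v5:inf,v6:inf,v7:inf

step 1: dist = v0:inf,v1:0,v2:1,v3:inf,v4:inf,v5:inf,v6:inf,v7:inf
step 2: dist = v0:inf,v1:0,v2:1,v3:19,v4:inf,v5:inf,v6:inf,v7:inf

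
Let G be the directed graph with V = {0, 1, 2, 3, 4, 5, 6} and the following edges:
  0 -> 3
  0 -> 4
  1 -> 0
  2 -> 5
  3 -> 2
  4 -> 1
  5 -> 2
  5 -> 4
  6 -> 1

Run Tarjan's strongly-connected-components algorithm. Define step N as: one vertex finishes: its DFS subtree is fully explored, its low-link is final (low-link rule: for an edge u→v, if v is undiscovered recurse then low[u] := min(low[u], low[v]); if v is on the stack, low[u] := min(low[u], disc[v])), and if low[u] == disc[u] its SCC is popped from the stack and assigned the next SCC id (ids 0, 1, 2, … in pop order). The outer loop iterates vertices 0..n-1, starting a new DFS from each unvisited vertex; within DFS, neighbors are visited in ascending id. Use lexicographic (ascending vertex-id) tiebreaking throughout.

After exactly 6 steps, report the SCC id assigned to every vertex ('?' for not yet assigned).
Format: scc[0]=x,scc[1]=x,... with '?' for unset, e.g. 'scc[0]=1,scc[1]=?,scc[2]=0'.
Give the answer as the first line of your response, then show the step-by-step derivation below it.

scc[0]=0,scc[1]=0,scc[2]=0,scc[3]=0,scc[4]=0,scc[5]=0,scc[6]=?

step 1: low=(low[0]=0,low[1]=0,low[2]=2,low[3]=1,low[4]=4,low[5]=2,low[6]=?); scc=(scc[0]=?,scc[1]=?,scc[2]=?,scc[3]=?,scc[4]=?,scc[5]=?,scc[6]=?)
step 2: low=(low[0]=0,low[1]=0,low[2]=2,low[3]=1,low[4]=0,low[5]=2,low[6]=?); scc=(scc[0]=?,scc[1]=?,scc[2]=?,scc[3]=?,scc[4]=?,scc[5]=?,scc[6]=?)
step 3: low=(low[0]=0,low[1]=0,low[2]=2,low[3]=1,low[4]=0,low[5]=0,low[6]=?); scc=(scc[0]=?,scc[1]=?,scc[2]=?,scc[3]=?,scc[4]=?,scc[5]=?,scc[6]=?)
step 4: low=(low[0]=0,low[1]=0,low[2]=0,low[3]=1,low[4]=0,low[5]=0,low[6]=?); scc=(scc[0]=?,scc[1]=?,scc[2]=?,scc[3]=?,scc[4]=?,scc[5]=?,scc[6]=?)
step 5: low=(low[0]=0,low[1]=0,low[2]=0,low[3]=0,low[4]=0,low[5]=0,low[6]=?); scc=(scc[0]=?,scc[1]=?,scc[2]=?,scc[3]=?,scc[4]=?,scc[5]=?,scc[6]=?)
step 6: low=(low[0]=0,low[1]=0,low[2]=0,low[3]=0,low[4]=0,low[5]=0,low[6]=?); scc=(scc[0]=0,scc[1]=0,scc[2]=0,scc[3]=0,scc[4]=0,scc[5]=0,scc[6]=?)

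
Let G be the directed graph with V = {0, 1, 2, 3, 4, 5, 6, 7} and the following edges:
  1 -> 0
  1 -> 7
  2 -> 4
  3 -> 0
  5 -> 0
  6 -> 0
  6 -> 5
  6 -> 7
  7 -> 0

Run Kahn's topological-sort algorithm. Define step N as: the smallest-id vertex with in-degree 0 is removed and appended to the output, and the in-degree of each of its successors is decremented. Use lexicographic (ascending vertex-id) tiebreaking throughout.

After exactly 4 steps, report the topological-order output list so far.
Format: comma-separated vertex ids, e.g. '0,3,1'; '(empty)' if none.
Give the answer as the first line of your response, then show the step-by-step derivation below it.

1,2,3,4

step 1: output 1; order=[1]; indeg=(4,0,0,0,1,1,0,1)
step 2: output 2; order=[1,2]; indeg=(4,0,0,0,0,1,0,1)
step 3: output 3; order=[1,2,3]; indeg=(3,0,0,0,0,1,0,1)
step 4: output 4; order=[1,2,3,4]; indeg=(3,0,0,0,0,1,0,1)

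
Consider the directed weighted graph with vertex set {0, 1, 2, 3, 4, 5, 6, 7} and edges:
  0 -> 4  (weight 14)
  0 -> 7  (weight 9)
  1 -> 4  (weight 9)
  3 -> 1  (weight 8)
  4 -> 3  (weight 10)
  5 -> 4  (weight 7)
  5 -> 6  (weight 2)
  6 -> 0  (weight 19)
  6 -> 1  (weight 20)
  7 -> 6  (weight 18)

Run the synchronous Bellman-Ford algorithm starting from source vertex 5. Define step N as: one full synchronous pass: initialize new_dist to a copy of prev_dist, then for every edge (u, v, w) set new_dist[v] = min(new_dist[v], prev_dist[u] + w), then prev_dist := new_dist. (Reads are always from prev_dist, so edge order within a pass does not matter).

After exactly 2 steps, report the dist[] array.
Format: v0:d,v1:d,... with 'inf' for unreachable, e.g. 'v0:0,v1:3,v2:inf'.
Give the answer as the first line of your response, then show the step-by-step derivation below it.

v0:21,v1:22,v2:inf,v3:17,v4:7,v5:0,v6:2,v7:inf

step 1: dist = v0:inf,v1:inf,v2:inf,v3:inf,v4:7,v5:0,v6:2,v7:inf
step 2: dist = v0:21,v1:22,v2:inf,v3:17,v4:7,v5:0,v6:2,v7:inf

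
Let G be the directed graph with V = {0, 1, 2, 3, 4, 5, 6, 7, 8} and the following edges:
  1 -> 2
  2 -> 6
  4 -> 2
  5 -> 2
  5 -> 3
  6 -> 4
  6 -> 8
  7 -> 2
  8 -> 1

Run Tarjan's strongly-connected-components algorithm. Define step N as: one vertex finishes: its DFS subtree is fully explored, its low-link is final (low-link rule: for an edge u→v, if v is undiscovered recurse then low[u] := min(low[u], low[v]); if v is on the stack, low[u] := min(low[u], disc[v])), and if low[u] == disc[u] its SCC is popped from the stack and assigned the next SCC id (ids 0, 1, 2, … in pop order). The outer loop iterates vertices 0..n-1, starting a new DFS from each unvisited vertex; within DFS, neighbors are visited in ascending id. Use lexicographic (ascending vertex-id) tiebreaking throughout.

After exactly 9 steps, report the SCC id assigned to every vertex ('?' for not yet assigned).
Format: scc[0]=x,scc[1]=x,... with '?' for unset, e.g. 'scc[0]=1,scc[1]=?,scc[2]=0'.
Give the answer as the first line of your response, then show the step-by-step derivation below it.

scc[0]=0,scc[1]=1,scc[2]=1,scc[3]=2,scc[4]=1,scc[5]=3,scc[6]=1,scc[7]=4,scc[8]=1

step 1: low=(low[0]=0,low[1]=?,low[2]=?,low[3]=?,low[4]=?,low[5]=?,low[6]=?,low[7]=?,low[8]=?); scc=(scc[0]=0,scc[1]=?,scc[2]=?,scc[3]=?,scc[4]=?,scc[5]=?,scc[6]=?,scc[7]=?,scc[8]=?)
step 2: low=(low[0]=0,low[1]=1,low[2]=2,low[3]=?,low[4]=2,low[5]=?,low[6]=3,low[7]=?,low[8]=?); scc=(scc[0]=0,scc[1]=?,scc[2]=?,scc[3]=?,scc[4]=?,scc[5]=?,scc[6]=?,scc[7]=?,scc[8]=?)
step 3: low=(low[0]=0,low[1]=1,low[2]=2,low[3]=?,low[4]=2,low[5]=?,low[6]=2,low[7]=?,low[8]=1); scc=(scc[0]=0,scc[1]=?,scc[2]=?,scc[3]=?,scc[4]=?,scc[5]=?,scc[6]=?,scc[7]=?,scc[8]=?)
step 4: low=(low[0]=0,low[1]=1,low[2]=2,low[3]=?,low[4]=2,low[5]=?,low[6]=1,low[7]=?,low[8]=1); scc=(scc[0]=0,scc[1]=?,scc[2]=?,scc[3]=?,scc[4]=?,scc[5]=?,scc[6]=?,scc[7]=?,scc[8]=?)
step 5: low=(low[0]=0,low[1]=1,low[2]=1,low[3]=?,low[4]=2,low[5]=?,low[6]=1,low[7]=?,low[8]=1); scc=(scc[0]=0,scc[1]=?,scc[2]=?,scc[3]=?,scc[4]=?,scc[5]=?,scc[6]=?,scc[7]=?,scc[8]=?)
step 6: low=(low[0]=0,low[1]=1,low[2]=1,low[3]=?,low[4]=2,low[5]=?,low[6]=1,low[7]=?,low[8]=1); scc=(scc[0]=0,scc[1]=1,scc[2]=1,scc[3]=?,scc[4]=1,scc[5]=?,scc[6]=1,scc[7]=?,scc[8]=1)
step 7: low=(low[0]=0,low[1]=1,low[2]=1,low[3]=6,low[4]=2,low[5]=?,low[6]=1,low[7]=?,low[8]=1); scc=(scc[0]=0,scc[1]=1,scc[2]=1,scc[3]=2,scc[4]=1,scc[5]=?,scc[6]=1,scc[7]=?,scc[8]=1)
step 8: low=(low[0]=0,low[1]=1,low[2]=1,low[3]=6,low[4]=2,low[5]=7,low[6]=1,low[7]=?,low[8]=1); scc=(scc[0]=0,scc[1]=1,scc[2]=1,scc[3]=2,scc[4]=1,scc[5]=3,scc[6]=1,scc[7]=?,scc[8]=1)
step 9: low=(low[0]=0,low[1]=1,low[2]=1,low[3]=6,low[4]=2,low[5]=7,low[6]=1,low[7]=8,low[8]=1); scc=(scc[0]=0,scc[1]=1,scc[2]=1,scc[3]=2,scc[4]=1,scc[5]=3,scc[6]=1,scc[7]=4,scc[8]=1)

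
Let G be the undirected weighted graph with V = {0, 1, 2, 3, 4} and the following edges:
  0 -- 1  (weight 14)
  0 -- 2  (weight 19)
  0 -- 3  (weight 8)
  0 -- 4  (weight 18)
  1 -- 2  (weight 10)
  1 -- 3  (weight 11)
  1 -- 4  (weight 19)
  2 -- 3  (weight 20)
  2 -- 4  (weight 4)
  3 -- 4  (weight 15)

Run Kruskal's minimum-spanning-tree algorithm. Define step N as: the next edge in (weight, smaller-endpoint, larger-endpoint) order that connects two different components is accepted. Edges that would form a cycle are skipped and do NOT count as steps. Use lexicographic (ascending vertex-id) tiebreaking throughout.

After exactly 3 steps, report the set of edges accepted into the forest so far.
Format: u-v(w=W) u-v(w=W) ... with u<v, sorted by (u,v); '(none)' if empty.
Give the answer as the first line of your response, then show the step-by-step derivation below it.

0-3(w=8) 1-2(w=10) 2-4(w=4)

step 1: add edge 2-4 (w=4); MST = {2-4(w=4)}
step 2: add edge 0-3 (w=8); MST = {0-3(w=8) 2-4(w=4)}
step 3: add edge 1-2 (w=10); MST = {0-3(w=8) 1-2(w=10) 2-4(w=4)}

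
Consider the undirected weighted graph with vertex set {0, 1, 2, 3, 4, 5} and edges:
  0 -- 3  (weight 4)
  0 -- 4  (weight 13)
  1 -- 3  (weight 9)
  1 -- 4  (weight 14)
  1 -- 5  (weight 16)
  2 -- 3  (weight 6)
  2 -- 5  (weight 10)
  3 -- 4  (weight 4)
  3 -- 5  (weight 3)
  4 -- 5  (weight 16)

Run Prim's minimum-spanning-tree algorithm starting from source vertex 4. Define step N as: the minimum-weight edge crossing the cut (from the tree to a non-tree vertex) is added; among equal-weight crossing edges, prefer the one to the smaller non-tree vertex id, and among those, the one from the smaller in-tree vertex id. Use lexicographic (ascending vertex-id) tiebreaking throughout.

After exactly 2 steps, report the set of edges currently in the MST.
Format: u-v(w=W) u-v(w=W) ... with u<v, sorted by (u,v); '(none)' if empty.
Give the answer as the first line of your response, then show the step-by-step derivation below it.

3-4(w=4) 3-5(w=3)

step 1: add edge 3-4 (w=4); MST = {3-4(w=4)}
step 2: add edge 3-5 (w=3); MST = {3-4(w=4) 3-5(w=3)}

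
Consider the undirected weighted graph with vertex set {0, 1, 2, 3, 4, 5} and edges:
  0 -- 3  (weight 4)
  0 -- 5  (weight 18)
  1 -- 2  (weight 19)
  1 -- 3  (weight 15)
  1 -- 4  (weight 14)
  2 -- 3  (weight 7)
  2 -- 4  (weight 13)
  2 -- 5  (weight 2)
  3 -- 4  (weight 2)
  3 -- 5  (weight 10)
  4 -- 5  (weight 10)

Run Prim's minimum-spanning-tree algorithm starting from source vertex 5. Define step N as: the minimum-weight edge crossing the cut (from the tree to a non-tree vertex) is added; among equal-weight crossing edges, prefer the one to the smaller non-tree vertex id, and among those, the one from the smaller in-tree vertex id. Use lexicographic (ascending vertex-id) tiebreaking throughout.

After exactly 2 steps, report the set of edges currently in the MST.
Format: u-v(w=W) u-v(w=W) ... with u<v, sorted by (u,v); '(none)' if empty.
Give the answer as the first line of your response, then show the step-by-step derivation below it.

2-3(w=7) 2-5(w=2)

step 1: add edge 2-5 (w=2); MST = {2-5(w=2)}
step 2: add edge 2-3 (w=7); MST = {2-3(w=7) 2-5(w=2)}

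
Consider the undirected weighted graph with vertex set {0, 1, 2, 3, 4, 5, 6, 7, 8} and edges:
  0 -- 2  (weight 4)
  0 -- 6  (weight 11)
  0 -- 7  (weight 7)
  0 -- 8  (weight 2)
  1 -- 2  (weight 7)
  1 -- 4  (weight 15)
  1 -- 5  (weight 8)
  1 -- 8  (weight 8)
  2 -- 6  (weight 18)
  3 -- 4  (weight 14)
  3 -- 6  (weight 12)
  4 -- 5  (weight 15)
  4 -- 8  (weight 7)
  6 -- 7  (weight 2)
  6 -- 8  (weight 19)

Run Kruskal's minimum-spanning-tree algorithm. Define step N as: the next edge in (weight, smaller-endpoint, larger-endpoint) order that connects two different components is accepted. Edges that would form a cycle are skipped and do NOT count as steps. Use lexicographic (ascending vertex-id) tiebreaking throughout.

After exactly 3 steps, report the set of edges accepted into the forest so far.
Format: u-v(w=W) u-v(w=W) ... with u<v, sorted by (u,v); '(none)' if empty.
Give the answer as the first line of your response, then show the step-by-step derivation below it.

0-2(w=4) 0-8(w=2) 6-7(w=2)

step 1: add edge 0-8 (w=2); MST = {0-8(w=2)}
step 2: add edge 6-7 (w=2); MST = {0-8(w=2) 6-7(w=2)}
step 3: add edge 0-2 (w=4); MST = {0-2(w=4) 0-8(w=2) 6-7(w=2)}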